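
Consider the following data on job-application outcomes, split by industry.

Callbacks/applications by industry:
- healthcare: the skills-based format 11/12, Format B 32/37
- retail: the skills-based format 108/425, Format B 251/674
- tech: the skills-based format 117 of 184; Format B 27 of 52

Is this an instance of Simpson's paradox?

Healthcare: the skills-based format 11/12 = 91.7%, Format B 32/37 = 86.5% → the skills-based format
Retail: the skills-based format 108/425 = 25.4%, Format B 251/674 = 37.2% → Format B
Tech: the skills-based format 117/184 = 63.6%, Format B 27/52 = 51.9% → the skills-based format
Overall: the skills-based format 236/621 = 38.0%, Format B 310/763 = 40.6% → Format B
Neither sweeps: the skills-based format wins 2 of 3 groups, Format B wins 1. Format B wins overall but not every group — no Simpson reversal.

No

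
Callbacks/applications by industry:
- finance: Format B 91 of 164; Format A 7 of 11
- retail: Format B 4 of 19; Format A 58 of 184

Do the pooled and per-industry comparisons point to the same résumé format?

No

Finance: Format B 91/164 = 55.5%, Format A 7/11 = 63.6% → Format A
Retail: Format B 4/19 = 21.1%, Format A 58/184 = 31.5% → Format A
Overall: Format B 95/183 = 51.9%, Format A 65/195 = 33.3% → Format B
Format A wins each industry group but Format B wins overall — the comparison reverses. Format A's applications skew toward retail, which has a lower base rate.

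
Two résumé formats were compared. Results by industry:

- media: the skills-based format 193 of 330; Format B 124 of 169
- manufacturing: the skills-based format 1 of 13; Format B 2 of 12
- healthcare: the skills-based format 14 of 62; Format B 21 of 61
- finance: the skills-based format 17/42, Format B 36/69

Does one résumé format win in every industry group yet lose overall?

Media: the skills-based format 193/330 = 58.5%, Format B 124/169 = 73.4% → Format B
Manufacturing: the skills-based format 1/13 = 7.7%, Format B 2/12 = 16.7% → Format B
Healthcare: the skills-based format 14/62 = 22.6%, Format B 21/61 = 34.4% → Format B
Finance: the skills-based format 17/42 = 40.5%, Format B 36/69 = 52.2% → Format B
Overall: the skills-based format 225/447 = 50.3%, Format B 183/311 = 58.8% → Format B
Format B wins overall and in every industry group — no reversal.

No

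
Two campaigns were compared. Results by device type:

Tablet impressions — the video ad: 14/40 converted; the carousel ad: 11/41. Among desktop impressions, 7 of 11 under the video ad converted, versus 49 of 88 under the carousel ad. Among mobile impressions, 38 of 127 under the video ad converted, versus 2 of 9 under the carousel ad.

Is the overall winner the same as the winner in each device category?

Tablet: the video ad 14/40 = 35.0%, the carousel ad 11/41 = 26.8% → the video ad
Desktop: the video ad 7/11 = 63.6%, the carousel ad 49/88 = 55.7% → the video ad
Mobile: the video ad 38/127 = 29.9%, the carousel ad 2/9 = 22.2% → the video ad
Overall: the video ad 59/178 = 33.1%, the carousel ad 62/138 = 44.9% → the carousel ad
The video ad wins each device group but the carousel ad wins overall — the comparison reverses. The video ad's impressions skew toward mobile, which has a lower base rate.

No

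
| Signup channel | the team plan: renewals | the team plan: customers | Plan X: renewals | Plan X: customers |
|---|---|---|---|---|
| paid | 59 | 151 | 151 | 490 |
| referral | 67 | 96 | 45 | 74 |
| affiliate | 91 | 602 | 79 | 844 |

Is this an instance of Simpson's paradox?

Paid: the team plan 59/151 = 39.1%, Plan X 151/490 = 30.8% → the team plan
Referral: the team plan 67/96 = 69.8%, Plan X 45/74 = 60.8% → the team plan
Affiliate: the team plan 91/602 = 15.1%, Plan X 79/844 = 9.4% → the team plan
Overall: the team plan 217/849 = 25.6%, Plan X 275/1408 = 19.5% → the team plan
The team plan wins overall and in every signup group — no reversal.

No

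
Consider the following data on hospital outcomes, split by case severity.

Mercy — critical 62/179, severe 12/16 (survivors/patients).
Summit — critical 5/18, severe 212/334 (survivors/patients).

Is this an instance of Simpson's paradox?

Critical: Mercy 62/179 = 34.6%, Summit 5/18 = 27.8% → Mercy
Severe: Mercy 12/16 = 75.0%, Summit 212/334 = 63.5% → Mercy
Overall: Mercy 74/195 = 37.9%, Summit 217/352 = 61.6% → Summit
Mercy wins each case group but Summit wins overall — the comparison reverses. Mercy's patients skew toward critical, which has a lower base rate.

Yes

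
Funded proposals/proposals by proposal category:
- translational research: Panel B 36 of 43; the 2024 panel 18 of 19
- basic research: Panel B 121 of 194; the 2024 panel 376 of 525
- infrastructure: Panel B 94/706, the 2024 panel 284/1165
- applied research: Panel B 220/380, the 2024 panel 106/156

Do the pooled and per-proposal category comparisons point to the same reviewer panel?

Translational research: Panel B 36/43 = 83.7%, the 2024 panel 18/19 = 94.7% → the 2024 panel
Basic research: Panel B 121/194 = 62.4%, the 2024 panel 376/525 = 71.6% → the 2024 panel
Infrastructure: Panel B 94/706 = 13.3%, the 2024 panel 284/1165 = 24.4% → the 2024 panel
Applied research: Panel B 220/380 = 57.9%, the 2024 panel 106/156 = 67.9% → the 2024 panel
Overall: Panel B 471/1323 = 35.6%, the 2024 panel 784/1865 = 42.0% → the 2024 panel
The 2024 panel wins overall and in every proposal group — no reversal.

Yes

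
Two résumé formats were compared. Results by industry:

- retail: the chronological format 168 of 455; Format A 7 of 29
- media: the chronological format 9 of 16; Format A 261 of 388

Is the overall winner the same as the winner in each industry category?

Retail: the chronological format 168/455 = 36.9%, Format A 7/29 = 24.1% → the chronological format
Media: the chronological format 9/16 = 56.2%, Format A 261/388 = 67.3% → Format A
Overall: the chronological format 177/471 = 37.6%, Format A 268/417 = 64.3% → Format A
Neither sweeps: the chronological format wins 1 of 2 groups, Format A wins 1. Format A wins overall but not every group — no Simpson reversal.

No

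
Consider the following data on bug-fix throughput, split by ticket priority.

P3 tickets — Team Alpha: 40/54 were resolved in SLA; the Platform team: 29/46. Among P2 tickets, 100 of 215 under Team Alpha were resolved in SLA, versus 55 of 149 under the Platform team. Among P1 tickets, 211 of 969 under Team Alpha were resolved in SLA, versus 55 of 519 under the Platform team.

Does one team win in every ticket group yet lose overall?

P3: Team Alpha 40/54 = 74.1%, the Platform team 29/46 = 63.0% → Team Alpha
P2: Team Alpha 100/215 = 46.5%, the Platform team 55/149 = 36.9% → Team Alpha
P1: Team Alpha 211/969 = 21.8%, the Platform team 55/519 = 10.6% → Team Alpha
Overall: Team Alpha 351/1238 = 28.4%, the Platform team 139/714 = 19.5% → Team Alpha
Team Alpha wins overall and in every ticket group — no reversal.

No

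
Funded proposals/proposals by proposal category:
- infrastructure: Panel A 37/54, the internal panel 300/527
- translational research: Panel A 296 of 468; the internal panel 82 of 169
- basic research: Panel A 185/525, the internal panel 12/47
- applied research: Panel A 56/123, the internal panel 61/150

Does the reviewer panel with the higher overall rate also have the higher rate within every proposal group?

Infrastructure: Panel A 37/54 = 68.5%, the internal panel 300/527 = 56.9% → Panel A
Translational research: Panel A 296/468 = 63.2%, the internal panel 82/169 = 48.5% → Panel A
Basic research: Panel A 185/525 = 35.2%, the internal panel 12/47 = 25.5% → Panel A
Applied research: Panel A 56/123 = 45.5%, the internal panel 61/150 = 40.7% → Panel A
Overall: Panel A 574/1170 = 49.1%, the internal panel 455/893 = 51.0% → the internal panel
Panel A wins each proposal group but the internal panel wins overall — the comparison reverses. Panel A's proposals skew toward basic research, which has a lower base rate.

No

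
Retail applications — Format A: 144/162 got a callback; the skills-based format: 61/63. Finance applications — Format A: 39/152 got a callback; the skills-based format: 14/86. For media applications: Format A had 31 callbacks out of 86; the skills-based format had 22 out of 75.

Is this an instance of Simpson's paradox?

No

Retail: Format A 144/162 = 88.9%, the skills-based format 61/63 = 96.8% → the skills-based format
Finance: Format A 39/152 = 25.7%, the skills-based format 14/86 = 16.3% → Format A
Media: Format A 31/86 = 36.0%, the skills-based format 22/75 = 29.3% → Format A
Overall: Format A 214/400 = 53.5%, the skills-based format 97/224 = 43.3% → Format A
Neither sweeps: Format A wins 2 of 3 groups, the skills-based format wins 1. Format A wins overall but not every group — no Simpson reversal.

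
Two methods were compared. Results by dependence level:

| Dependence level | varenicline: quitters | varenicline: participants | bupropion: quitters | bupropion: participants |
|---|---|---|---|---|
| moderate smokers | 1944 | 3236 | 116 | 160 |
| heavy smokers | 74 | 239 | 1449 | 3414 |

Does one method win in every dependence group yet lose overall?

Moderate smokers: varenicline 1944/3236 = 60.1%, bupropion 116/160 = 72.5% → bupropion
Heavy smokers: varenicline 74/239 = 31.0%, bupropion 1449/3414 = 42.4% → bupropion
Overall: varenicline 2018/3475 = 58.1%, bupropion 1565/3574 = 43.8% → varenicline
Bupropion wins each dependence group but varenicline wins overall — the comparison reverses. Bupropion's participants skew toward heavy smokers, which has a lower base rate.

Yes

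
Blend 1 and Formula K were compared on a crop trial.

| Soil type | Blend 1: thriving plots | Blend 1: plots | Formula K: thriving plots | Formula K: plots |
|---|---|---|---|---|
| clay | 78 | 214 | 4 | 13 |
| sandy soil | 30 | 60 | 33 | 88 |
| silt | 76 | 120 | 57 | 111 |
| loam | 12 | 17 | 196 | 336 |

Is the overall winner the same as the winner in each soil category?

Clay: Blend 1 78/214 = 36.4%, Formula K 4/13 = 30.8% → Blend 1
Sandy soil: Blend 1 30/60 = 50.0%, Formula K 33/88 = 37.5% → Blend 1
Silt: Blend 1 76/120 = 63.3%, Formula K 57/111 = 51.4% → Blend 1
Loam: Blend 1 12/17 = 70.6%, Formula K 196/336 = 58.3% → Blend 1
Overall: Blend 1 196/411 = 47.7%, Formula K 290/548 = 52.9% → Formula K
Blend 1 wins each soil group but Formula K wins overall — the comparison reverses. Blend 1's plots skew toward clay, which has a lower base rate.

No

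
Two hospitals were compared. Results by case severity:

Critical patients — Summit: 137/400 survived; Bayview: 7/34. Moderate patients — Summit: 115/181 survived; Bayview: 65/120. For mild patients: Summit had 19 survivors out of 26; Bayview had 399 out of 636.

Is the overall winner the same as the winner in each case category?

Critical: Summit 137/400 = 34.2%, Bayview 7/34 = 20.6% → Summit
Moderate: Summit 115/181 = 63.5%, Bayview 65/120 = 54.2% → Summit
Mild: Summit 19/26 = 73.1%, Bayview 399/636 = 62.7% → Summit
Overall: Summit 271/607 = 44.6%, Bayview 471/790 = 59.6% → Bayview
Summit wins each case group but Bayview wins overall — the comparison reverses. Summit's patients skew toward critical, which has a lower base rate.

No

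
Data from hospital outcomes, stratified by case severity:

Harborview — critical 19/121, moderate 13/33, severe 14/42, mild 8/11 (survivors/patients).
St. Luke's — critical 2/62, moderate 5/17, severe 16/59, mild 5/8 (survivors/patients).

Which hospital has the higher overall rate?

Harborview

Critical: Harborview 19/121 = 15.7%, St. Luke's 2/62 = 3.2% → Harborview
Moderate: Harborview 13/33 = 39.4%, St. Luke's 5/17 = 29.4% → Harborview
Severe: Harborview 14/42 = 33.3%, St. Luke's 16/59 = 27.1% → Harborview
Mild: Harborview 8/11 = 72.7%, St. Luke's 5/8 = 62.5% → Harborview
Overall: Harborview 54/207 = 26.1%, St. Luke's 28/146 = 19.2% → Harborview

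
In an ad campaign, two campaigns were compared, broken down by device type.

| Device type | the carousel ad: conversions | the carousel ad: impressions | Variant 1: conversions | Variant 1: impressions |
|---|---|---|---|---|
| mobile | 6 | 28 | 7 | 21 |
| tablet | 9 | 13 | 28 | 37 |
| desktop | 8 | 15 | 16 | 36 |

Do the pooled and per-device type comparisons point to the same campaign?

Mobile: the carousel ad 6/28 = 21.4%, Variant 1 7/21 = 33.3% → Variant 1
Tablet: the carousel ad 9/13 = 69.2%, Variant 1 28/37 = 75.7% → Variant 1
Desktop: the carousel ad 8/15 = 53.3%, Variant 1 16/36 = 44.4% → the carousel ad
Overall: the carousel ad 23/56 = 41.1%, Variant 1 51/94 = 54.3% → Variant 1
Neither sweeps: the carousel ad wins 1 of 3 groups, Variant 1 wins 2. Variant 1 wins overall but not every group — no Simpson reversal.

No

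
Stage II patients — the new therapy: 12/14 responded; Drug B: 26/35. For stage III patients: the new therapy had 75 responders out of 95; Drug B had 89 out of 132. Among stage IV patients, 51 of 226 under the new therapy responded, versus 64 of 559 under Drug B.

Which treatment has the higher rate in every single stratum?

Stage II: the new therapy 12/14 = 85.7%, Drug B 26/35 = 74.3% → the new therapy
Stage III: the new therapy 75/95 = 78.9%, Drug B 89/132 = 67.4% → the new therapy
Stage IV: the new therapy 51/226 = 22.6%, Drug B 64/559 = 11.4% → the new therapy
The new therapy has the higher rate in all 3 groups.

the new therapy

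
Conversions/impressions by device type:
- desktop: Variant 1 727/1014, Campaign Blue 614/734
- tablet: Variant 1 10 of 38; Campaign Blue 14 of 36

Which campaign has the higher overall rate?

Campaign Blue

Desktop: Variant 1 727/1014 = 71.7%, Campaign Blue 614/734 = 83.7% → Campaign Blue
Tablet: Variant 1 10/38 = 26.3%, Campaign Blue 14/36 = 38.9% → Campaign Blue
Overall: Variant 1 737/1052 = 70.1%, Campaign Blue 628/770 = 81.6% → Campaign Blue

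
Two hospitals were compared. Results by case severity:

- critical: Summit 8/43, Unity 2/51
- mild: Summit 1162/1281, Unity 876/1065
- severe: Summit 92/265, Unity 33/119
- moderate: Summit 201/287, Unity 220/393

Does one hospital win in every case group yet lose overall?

Critical: Summit 8/43 = 18.6%, Unity 2/51 = 3.9% → Summit
Mild: Summit 1162/1281 = 90.7%, Unity 876/1065 = 82.3% → Summit
Severe: Summit 92/265 = 34.7%, Unity 33/119 = 27.7% → Summit
Moderate: Summit 201/287 = 70.0%, Unity 220/393 = 56.0% → Summit
Overall: Summit 1463/1876 = 78.0%, Unity 1131/1628 = 69.5% → Summit
Summit wins overall and in every case group — no reversal.

No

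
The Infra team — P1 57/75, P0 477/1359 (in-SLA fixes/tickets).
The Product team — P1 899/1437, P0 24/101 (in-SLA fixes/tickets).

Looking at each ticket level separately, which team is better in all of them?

P1: the Infra team 57/75 = 76.0%, the Product team 899/1437 = 62.6% → the Infra team
P0: the Infra team 477/1359 = 35.1%, the Product team 24/101 = 23.8% → the Infra team
The Infra team has the higher rate in both groups.

the Infra team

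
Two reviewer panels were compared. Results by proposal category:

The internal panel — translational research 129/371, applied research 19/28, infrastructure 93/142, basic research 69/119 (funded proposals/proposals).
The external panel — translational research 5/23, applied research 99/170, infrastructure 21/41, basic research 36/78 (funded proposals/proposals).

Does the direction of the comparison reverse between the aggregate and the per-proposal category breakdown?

Yes

Translational research: the internal panel 129/371 = 34.8%, the external panel 5/23 = 21.7% → the internal panel
Applied research: the internal panel 19/28 = 67.9%, the external panel 99/170 = 58.2% → the internal panel
Infrastructure: the internal panel 93/142 = 65.5%, the external panel 21/41 = 51.2% → the internal panel
Basic research: the internal panel 69/119 = 58.0%, the external panel 36/78 = 46.2% → the internal panel
Overall: the internal panel 310/660 = 47.0%, the external panel 161/312 = 51.6% → the external panel
The internal panel wins each proposal group but the external panel wins overall — the comparison reverses. The internal panel's proposals skew toward translational research, which has a lower base rate.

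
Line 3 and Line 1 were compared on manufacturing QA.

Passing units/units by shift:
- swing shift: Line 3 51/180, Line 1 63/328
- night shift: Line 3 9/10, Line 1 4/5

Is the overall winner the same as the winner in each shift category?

Yes

Swing shift: Line 3 51/180 = 28.3%, Line 1 63/328 = 19.2% → Line 3
Night shift: Line 3 9/10 = 90.0%, Line 1 4/5 = 80.0% → Line 3
Overall: Line 3 60/190 = 31.6%, Line 1 67/333 = 20.1% → Line 3
Line 3 wins overall and in every shift group — no reversal.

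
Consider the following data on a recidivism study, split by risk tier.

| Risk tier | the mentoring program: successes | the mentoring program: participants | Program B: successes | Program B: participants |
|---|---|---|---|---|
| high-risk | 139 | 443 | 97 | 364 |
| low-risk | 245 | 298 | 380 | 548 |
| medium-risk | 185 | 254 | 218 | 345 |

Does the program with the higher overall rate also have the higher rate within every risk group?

High-risk: the mentoring program 139/443 = 31.4%, Program B 97/364 = 26.6% → the mentoring program
Low-risk: the mentoring program 245/298 = 82.2%, Program B 380/548 = 69.3% → the mentoring program
Medium-risk: the mentoring program 185/254 = 72.8%, Program B 218/345 = 63.2% → the mentoring program
Overall: the mentoring program 569/995 = 57.2%, Program B 695/1257 = 55.3% → the mentoring program
The mentoring program wins overall and in every risk group — no reversal.

Yes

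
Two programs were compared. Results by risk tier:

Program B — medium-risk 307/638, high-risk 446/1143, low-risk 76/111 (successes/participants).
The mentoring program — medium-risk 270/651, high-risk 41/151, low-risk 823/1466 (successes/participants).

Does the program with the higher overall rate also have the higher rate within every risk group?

No

Medium-risk: Program B 307/638 = 48.1%, the mentoring program 270/651 = 41.5% → Program B
High-risk: Program B 446/1143 = 39.0%, the mentoring program 41/151 = 27.2% → Program B
Low-risk: Program B 76/111 = 68.5%, the mentoring program 823/1466 = 56.1% → Program B
Overall: Program B 829/1892 = 43.8%, the mentoring program 1134/2268 = 50.0% → the mentoring program
Program B wins each risk group but the mentoring program wins overall — the comparison reverses. Program B's participants skew toward high-risk, which has a lower base rate.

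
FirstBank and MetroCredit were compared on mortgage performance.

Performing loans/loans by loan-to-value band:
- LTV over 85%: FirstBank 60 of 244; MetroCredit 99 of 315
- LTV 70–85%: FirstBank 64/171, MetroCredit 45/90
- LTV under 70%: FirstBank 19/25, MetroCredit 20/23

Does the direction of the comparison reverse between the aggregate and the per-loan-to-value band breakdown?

LTV over 85%: FirstBank 60/244 = 24.6%, MetroCredit 99/315 = 31.4% → MetroCredit
LTV 70–85%: FirstBank 64/171 = 37.4%, MetroCredit 45/90 = 50.0% → MetroCredit
LTV under 70%: FirstBank 19/25 = 76.0%, MetroCredit 20/23 = 87.0% → MetroCredit
Overall: FirstBank 143/440 = 32.5%, MetroCredit 164/428 = 38.3% → MetroCredit
MetroCredit wins overall and in every loan-to-value group — no reversal.

No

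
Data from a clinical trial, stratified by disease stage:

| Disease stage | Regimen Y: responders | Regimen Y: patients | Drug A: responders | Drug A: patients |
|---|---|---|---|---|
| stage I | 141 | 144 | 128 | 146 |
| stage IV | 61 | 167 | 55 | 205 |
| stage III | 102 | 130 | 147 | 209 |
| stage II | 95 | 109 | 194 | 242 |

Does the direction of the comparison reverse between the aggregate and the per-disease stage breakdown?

No

Stage I: Regimen Y 141/144 = 97.9%, Drug A 128/146 = 87.7% → Regimen Y
Stage IV: Regimen Y 61/167 = 36.5%, Drug A 55/205 = 26.8% → Regimen Y
Stage III: Regimen Y 102/130 = 78.5%, Drug A 147/209 = 70.3% → Regimen Y
Stage II: Regimen Y 95/109 = 87.2%, Drug A 194/242 = 80.2% → Regimen Y
Overall: Regimen Y 399/550 = 72.5%, Drug A 524/802 = 65.3% → Regimen Y
Regimen Y wins overall and in every disease group — no reversal.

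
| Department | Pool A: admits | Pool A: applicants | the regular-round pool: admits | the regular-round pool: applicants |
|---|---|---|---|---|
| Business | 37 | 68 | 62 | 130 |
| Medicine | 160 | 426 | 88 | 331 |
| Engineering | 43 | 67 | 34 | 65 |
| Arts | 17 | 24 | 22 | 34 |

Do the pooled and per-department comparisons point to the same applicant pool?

Business: Pool A 37/68 = 54.4%, the regular-round pool 62/130 = 47.7% → Pool A
Medicine: Pool A 160/426 = 37.6%, the regular-round pool 88/331 = 26.6% → Pool A
Engineering: Pool A 43/67 = 64.2%, the regular-round pool 34/65 = 52.3% → Pool A
Arts: Pool A 17/24 = 70.8%, the regular-round pool 22/34 = 64.7% → Pool A
Overall: Pool A 257/585 = 43.9%, the regular-round pool 206/560 = 36.8% → Pool A
Pool A wins overall and in every department group — no reversal.

Yes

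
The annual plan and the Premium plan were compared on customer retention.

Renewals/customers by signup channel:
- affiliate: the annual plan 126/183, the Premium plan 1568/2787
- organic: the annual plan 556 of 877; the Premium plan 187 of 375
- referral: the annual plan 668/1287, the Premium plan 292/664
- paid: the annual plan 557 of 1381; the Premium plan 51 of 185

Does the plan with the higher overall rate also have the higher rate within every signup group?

Affiliate: the annual plan 126/183 = 68.9%, the Premium plan 1568/2787 = 56.3% → the annual plan
Organic: the annual plan 556/877 = 63.4%, the Premium plan 187/375 = 49.9% → the annual plan
Referral: the annual plan 668/1287 = 51.9%, the Premium plan 292/664 = 44.0% → the annual plan
Paid: the annual plan 557/1381 = 40.3%, the Premium plan 51/185 = 27.6% → the annual plan
Overall: the annual plan 1907/3728 = 51.2%, the Premium plan 2098/4011 = 52.3% → the Premium plan
The annual plan wins each signup group but the Premium plan wins overall — the comparison reverses. The annual plan's customers skew toward paid, which has a lower base rate.

No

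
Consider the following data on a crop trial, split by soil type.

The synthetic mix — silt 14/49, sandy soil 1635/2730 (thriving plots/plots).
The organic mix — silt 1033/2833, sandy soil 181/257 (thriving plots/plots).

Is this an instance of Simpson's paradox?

Silt: the synthetic mix 14/49 = 28.6%, the organic mix 1033/2833 = 36.5% → the organic mix
Sandy soil: the synthetic mix 1635/2730 = 59.9%, the organic mix 181/257 = 70.4% → the organic mix
Overall: the synthetic mix 1649/2779 = 59.3%, the organic mix 1214/3090 = 39.3% → the synthetic mix
The organic mix wins each soil group but the synthetic mix wins overall — the comparison reverses. The organic mix's plots skew toward silt, which has a lower base rate.

Yes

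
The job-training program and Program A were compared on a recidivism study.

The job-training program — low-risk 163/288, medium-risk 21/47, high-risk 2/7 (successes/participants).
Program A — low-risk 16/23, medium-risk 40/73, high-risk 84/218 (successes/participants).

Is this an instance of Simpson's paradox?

Yes

Low-risk: the job-training program 163/288 = 56.6%, Program A 16/23 = 69.6% → Program A
Medium-risk: the job-training program 21/47 = 44.7%, Program A 40/73 = 54.8% → Program A
High-risk: the job-training program 2/7 = 28.6%, Program A 84/218 = 38.5% → Program A
Overall: the job-training program 186/342 = 54.4%, Program A 140/314 = 44.6% → the job-training program
Program A wins each risk group but the job-training program wins overall — the comparison reverses. Program A's participants skew toward high-risk, which has a lower base rate.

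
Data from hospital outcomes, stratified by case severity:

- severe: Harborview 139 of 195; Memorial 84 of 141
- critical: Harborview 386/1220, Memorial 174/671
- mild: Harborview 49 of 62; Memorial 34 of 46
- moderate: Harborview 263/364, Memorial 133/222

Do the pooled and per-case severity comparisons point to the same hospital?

Yes

Severe: Harborview 139/195 = 71.3%, Memorial 84/141 = 59.6% → Harborview
Critical: Harborview 386/1220 = 31.6%, Memorial 174/671 = 25.9% → Harborview
Mild: Harborview 49/62 = 79.0%, Memorial 34/46 = 73.9% → Harborview
Moderate: Harborview 263/364 = 72.3%, Memorial 133/222 = 59.9% → Harborview
Overall: Harborview 837/1841 = 45.5%, Memorial 425/1080 = 39.4% → Harborview
Harborview wins overall and in every case group — no reversal.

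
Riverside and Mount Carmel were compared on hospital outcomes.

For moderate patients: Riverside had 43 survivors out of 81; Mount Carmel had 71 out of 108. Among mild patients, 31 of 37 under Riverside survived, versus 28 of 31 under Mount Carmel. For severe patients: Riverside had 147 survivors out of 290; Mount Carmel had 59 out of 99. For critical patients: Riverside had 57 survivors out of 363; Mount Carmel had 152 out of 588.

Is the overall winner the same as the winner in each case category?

Moderate: Riverside 43/81 = 53.1%, Mount Carmel 71/108 = 65.7% → Mount Carmel
Mild: Riverside 31/37 = 83.8%, Mount Carmel 28/31 = 90.3% → Mount Carmel
Severe: Riverside 147/290 = 50.7%, Mount Carmel 59/99 = 59.6% → Mount Carmel
Critical: Riverside 57/363 = 15.7%, Mount Carmel 152/588 = 25.9% → Mount Carmel
Overall: Riverside 278/771 = 36.1%, Mount Carmel 310/826 = 37.5% → Mount Carmel
Mount Carmel wins overall and in every case group — no reversal.

Yes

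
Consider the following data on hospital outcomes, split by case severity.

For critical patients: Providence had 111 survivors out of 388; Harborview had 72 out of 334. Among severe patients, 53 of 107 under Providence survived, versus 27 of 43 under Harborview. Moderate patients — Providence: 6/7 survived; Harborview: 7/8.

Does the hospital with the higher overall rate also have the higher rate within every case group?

Critical: Providence 111/388 = 28.6%, Harborview 72/334 = 21.6% → Providence
Severe: Providence 53/107 = 49.5%, Harborview 27/43 = 62.8% → Harborview
Moderate: Providence 6/7 = 85.7%, Harborview 7/8 = 87.5% → Harborview
Overall: Providence 170/502 = 33.9%, Harborview 106/385 = 27.5% → Providence
Neither sweeps: Providence wins 1 of 3 groups, Harborview wins 2. Providence wins overall but not every group — no Simpson reversal.

No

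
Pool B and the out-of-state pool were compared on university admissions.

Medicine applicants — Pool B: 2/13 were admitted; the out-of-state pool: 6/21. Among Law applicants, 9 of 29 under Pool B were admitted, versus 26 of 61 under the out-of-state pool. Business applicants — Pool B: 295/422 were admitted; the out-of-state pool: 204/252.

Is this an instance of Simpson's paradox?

Medicine: Pool B 2/13 = 15.4%, the out-of-state pool 6/21 = 28.6% → the out-of-state pool
Law: Pool B 9/29 = 31.0%, the out-of-state pool 26/61 = 42.6% → the out-of-state pool
Business: Pool B 295/422 = 69.9%, the out-of-state pool 204/252 = 81.0% → the out-of-state pool
Overall: Pool B 306/464 = 65.9%, the out-of-state pool 236/334 = 70.7% → the out-of-state pool
The out-of-state pool wins overall and in every department group — no reversal.

No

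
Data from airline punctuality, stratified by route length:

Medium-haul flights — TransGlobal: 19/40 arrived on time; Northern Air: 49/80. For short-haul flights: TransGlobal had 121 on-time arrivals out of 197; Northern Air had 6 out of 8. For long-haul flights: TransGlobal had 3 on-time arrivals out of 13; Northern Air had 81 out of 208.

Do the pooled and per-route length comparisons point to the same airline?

Medium-haul: TransGlobal 19/40 = 47.5%, Northern Air 49/80 = 61.2% → Northern Air
Short-haul: TransGlobal 121/197 = 61.4%, Northern Air 6/8 = 75.0% → Northern Air
Long-haul: TransGlobal 3/13 = 23.1%, Northern Air 81/208 = 38.9% → Northern Air
Overall: TransGlobal 143/250 = 57.2%, Northern Air 136/296 = 45.9% → TransGlobal
Northern Air wins each route group but TransGlobal wins overall — the comparison reverses. Northern Air's flights skew toward long-haul, which has a lower base rate.

No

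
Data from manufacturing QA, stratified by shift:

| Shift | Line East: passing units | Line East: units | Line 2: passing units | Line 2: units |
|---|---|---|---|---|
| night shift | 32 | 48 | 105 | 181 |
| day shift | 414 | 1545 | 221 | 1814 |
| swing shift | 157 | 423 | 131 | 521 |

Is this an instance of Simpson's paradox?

No

Night shift: Line East 32/48 = 66.7%, Line 2 105/181 = 58.0% → Line East
Day shift: Line East 414/1545 = 26.8%, Line 2 221/1814 = 12.2% → Line East
Swing shift: Line East 157/423 = 37.1%, Line 2 131/521 = 25.1% → Line East
Overall: Line East 603/2016 = 29.9%, Line 2 457/2516 = 18.2% → Line East
Line East wins overall and in every shift group — no reversal.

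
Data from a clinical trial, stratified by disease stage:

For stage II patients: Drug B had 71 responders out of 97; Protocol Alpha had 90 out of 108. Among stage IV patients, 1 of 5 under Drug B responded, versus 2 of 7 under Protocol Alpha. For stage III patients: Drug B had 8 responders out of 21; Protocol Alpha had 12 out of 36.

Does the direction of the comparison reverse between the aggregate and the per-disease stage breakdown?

Stage II: Drug B 71/97 = 73.2%, Protocol Alpha 90/108 = 83.3% → Protocol Alpha
Stage IV: Drug B 1/5 = 20.0%, Protocol Alpha 2/7 = 28.6% → Protocol Alpha
Stage III: Drug B 8/21 = 38.1%, Protocol Alpha 12/36 = 33.3% → Drug B
Overall: Drug B 80/123 = 65.0%, Protocol Alpha 104/151 = 68.9% → Protocol Alpha
Neither sweeps: Drug B wins 1 of 3 groups, Protocol Alpha wins 2. Protocol Alpha wins overall but not every group — no Simpson reversal.

No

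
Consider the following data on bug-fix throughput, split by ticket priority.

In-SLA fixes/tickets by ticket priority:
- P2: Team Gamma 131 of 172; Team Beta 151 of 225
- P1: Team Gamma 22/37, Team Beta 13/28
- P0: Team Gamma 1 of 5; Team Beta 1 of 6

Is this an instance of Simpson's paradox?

No

P2: Team Gamma 131/172 = 76.2%, Team Beta 151/225 = 67.1% → Team Gamma
P1: Team Gamma 22/37 = 59.5%, Team Beta 13/28 = 46.4% → Team Gamma
P0: Team Gamma 1/5 = 20.0%, Team Beta 1/6 = 16.7% → Team Gamma
Overall: Team Gamma 154/214 = 72.0%, Team Beta 165/259 = 63.7% → Team Gamma
Team Gamma wins overall and in every ticket group — no reversal.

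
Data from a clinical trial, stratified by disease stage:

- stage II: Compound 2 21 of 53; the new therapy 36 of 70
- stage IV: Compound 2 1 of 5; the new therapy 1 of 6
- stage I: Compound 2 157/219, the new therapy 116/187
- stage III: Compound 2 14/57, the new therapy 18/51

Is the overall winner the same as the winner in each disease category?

No

Stage II: Compound 2 21/53 = 39.6%, the new therapy 36/70 = 51.4% → the new therapy
Stage IV: Compound 2 1/5 = 20.0%, the new therapy 1/6 = 16.7% → Compound 2
Stage I: Compound 2 157/219 = 71.7%, the new therapy 116/187 = 62.0% → Compound 2
Stage III: Compound 2 14/57 = 24.6%, the new therapy 18/51 = 35.3% → the new therapy
Overall: Compound 2 193/334 = 57.8%, the new therapy 171/314 = 54.5% → Compound 2
Neither sweeps: Compound 2 wins 2 of 4 groups, the new therapy wins 2. Compound 2 wins overall but not every group — no Simpson reversal.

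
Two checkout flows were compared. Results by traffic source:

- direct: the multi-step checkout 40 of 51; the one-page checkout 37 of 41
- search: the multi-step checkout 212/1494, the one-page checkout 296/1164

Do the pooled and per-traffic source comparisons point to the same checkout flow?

Yes

Direct: the multi-step checkout 40/51 = 78.4%, the one-page checkout 37/41 = 90.2% → the one-page checkout
Search: the multi-step checkout 212/1494 = 14.2%, the one-page checkout 296/1164 = 25.4% → the one-page checkout
Overall: the multi-step checkout 252/1545 = 16.3%, the one-page checkout 333/1205 = 27.6% → the one-page checkout
The one-page checkout wins overall and in every traffic group — no reversal.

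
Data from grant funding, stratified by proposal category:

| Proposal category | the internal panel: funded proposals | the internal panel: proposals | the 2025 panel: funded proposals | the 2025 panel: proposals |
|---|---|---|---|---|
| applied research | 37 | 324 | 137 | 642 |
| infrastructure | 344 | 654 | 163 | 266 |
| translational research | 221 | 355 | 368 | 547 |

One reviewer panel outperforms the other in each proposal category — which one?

the 2025 panel

Applied research: the internal panel 37/324 = 11.4%, the 2025 panel 137/642 = 21.3% → the 2025 panel
Infrastructure: the internal panel 344/654 = 52.6%, the 2025 panel 163/266 = 61.3% → the 2025 panel
Translational research: the internal panel 221/355 = 62.3%, the 2025 panel 368/547 = 67.3% → the 2025 panel
The 2025 panel has the higher rate in all 3 groups.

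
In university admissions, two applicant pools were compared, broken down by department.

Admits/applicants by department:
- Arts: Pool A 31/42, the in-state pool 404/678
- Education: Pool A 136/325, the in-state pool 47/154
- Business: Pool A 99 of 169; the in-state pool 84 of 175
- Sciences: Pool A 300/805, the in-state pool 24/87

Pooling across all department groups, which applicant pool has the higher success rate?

the in-state pool

Arts: Pool A 31/42 = 73.8%, the in-state pool 404/678 = 59.6% → Pool A
Education: Pool A 136/325 = 41.8%, the in-state pool 47/154 = 30.5% → Pool A
Business: Pool A 99/169 = 58.6%, the in-state pool 84/175 = 48.0% → Pool A
Sciences: Pool A 300/805 = 37.3%, the in-state pool 24/87 = 27.6% → Pool A
Overall: Pool A 566/1341 = 42.2%, the in-state pool 559/1094 = 51.1% → the in-state pool
(Pool A wins every department group but the in-state pool wins overall — Pool A's applicants skew toward the low-rate Sciences group.)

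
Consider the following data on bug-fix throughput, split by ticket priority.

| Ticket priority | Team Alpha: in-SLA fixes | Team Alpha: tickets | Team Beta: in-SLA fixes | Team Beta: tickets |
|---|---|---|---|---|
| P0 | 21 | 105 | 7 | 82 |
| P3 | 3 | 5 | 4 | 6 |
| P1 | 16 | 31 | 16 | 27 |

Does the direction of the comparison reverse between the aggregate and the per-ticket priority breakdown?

P0: Team Alpha 21/105 = 20.0%, Team Beta 7/82 = 8.5% → Team Alpha
P3: Team Alpha 3/5 = 60.0%, Team Beta 4/6 = 66.7% → Team Beta
P1: Team Alpha 16/31 = 51.6%, Team Beta 16/27 = 59.3% → Team Beta
Overall: Team Alpha 40/141 = 28.4%, Team Beta 27/115 = 23.5% → Team Alpha
Neither sweeps: Team Alpha wins 1 of 3 groups, Team Beta wins 2. Team Alpha wins overall but not every group — no Simpson reversal.

No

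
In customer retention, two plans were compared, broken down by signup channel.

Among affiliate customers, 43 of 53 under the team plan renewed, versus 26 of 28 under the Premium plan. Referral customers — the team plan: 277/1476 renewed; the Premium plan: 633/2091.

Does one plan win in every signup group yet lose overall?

No

Affiliate: the team plan 43/53 = 81.1%, the Premium plan 26/28 = 92.9% → the Premium plan
Referral: the team plan 277/1476 = 18.8%, the Premium plan 633/2091 = 30.3% → the Premium plan
Overall: the team plan 320/1529 = 20.9%, the Premium plan 659/2119 = 31.1% → the Premium plan
The Premium plan wins overall and in every signup group — no reversal.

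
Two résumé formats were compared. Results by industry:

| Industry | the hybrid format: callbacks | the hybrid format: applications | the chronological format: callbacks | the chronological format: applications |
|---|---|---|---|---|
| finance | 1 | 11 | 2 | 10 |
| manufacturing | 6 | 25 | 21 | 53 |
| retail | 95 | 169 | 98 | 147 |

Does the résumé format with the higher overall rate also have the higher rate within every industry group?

Yes

Finance: the hybrid format 1/11 = 9.1%, the chronological format 2/10 = 20.0% → the chronological format
Manufacturing: the hybrid format 6/25 = 24.0%, the chronological format 21/53 = 39.6% → the chronological format
Retail: the hybrid format 95/169 = 56.2%, the chronological format 98/147 = 66.7% → the chronological format
Overall: the hybrid format 102/205 = 49.8%, the chronological format 121/210 = 57.6% → the chronological format
The chronological format wins overall and in every industry group — no reversal.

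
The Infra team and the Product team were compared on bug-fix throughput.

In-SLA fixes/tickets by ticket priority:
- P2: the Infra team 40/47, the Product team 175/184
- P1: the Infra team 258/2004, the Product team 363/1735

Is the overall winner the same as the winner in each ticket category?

Yes

P2: the Infra team 40/47 = 85.1%, the Product team 175/184 = 95.1% → the Product team
P1: the Infra team 258/2004 = 12.9%, the Product team 363/1735 = 20.9% → the Product team
Overall: the Infra team 298/2051 = 14.5%, the Product team 538/1919 = 28.0% → the Product team
The Product team wins overall and in every ticket group — no reversal.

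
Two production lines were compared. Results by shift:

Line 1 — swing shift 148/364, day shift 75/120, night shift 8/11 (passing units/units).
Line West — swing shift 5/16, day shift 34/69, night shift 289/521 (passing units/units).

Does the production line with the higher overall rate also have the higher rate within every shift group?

No

Swing shift: Line 1 148/364 = 40.7%, Line West 5/16 = 31.2% → Line 1
Day shift: Line 1 75/120 = 62.5%, Line West 34/69 = 49.3% → Line 1
Night shift: Line 1 8/11 = 72.7%, Line West 289/521 = 55.5% → Line 1
Overall: Line 1 231/495 = 46.7%, Line West 328/606 = 54.1% → Line West
Line 1 wins each shift group but Line West wins overall — the comparison reverses. Line 1's units skew toward swing shift, which has a lower base rate.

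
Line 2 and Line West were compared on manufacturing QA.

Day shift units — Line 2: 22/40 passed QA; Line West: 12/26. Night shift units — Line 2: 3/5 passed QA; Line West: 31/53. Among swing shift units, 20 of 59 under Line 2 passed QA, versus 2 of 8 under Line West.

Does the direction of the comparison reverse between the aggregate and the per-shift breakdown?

Yes

Day shift: Line 2 22/40 = 55.0%, Line West 12/26 = 46.2% → Line 2
Night shift: Line 2 3/5 = 60.0%, Line West 31/53 = 58.5% → Line 2
Swing shift: Line 2 20/59 = 33.9%, Line West 2/8 = 25.0% → Line 2
Overall: Line 2 45/104 = 43.3%, Line West 45/87 = 51.7% → Line West
Line 2 wins each shift group but Line West wins overall — the comparison reverses. Line 2's units skew toward swing shift, which has a lower base rate.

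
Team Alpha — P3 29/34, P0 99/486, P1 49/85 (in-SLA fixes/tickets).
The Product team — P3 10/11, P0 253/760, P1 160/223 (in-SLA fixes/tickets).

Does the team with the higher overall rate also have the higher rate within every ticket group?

Yes

P3: Team Alpha 29/34 = 85.3%, the Product team 10/11 = 90.9% → the Product team
P0: Team Alpha 99/486 = 20.4%, the Product team 253/760 = 33.3% → the Product team
P1: Team Alpha 49/85 = 57.6%, the Product team 160/223 = 71.7% → the Product team
Overall: Team Alpha 177/605 = 29.3%, the Product team 423/994 = 42.6% → the Product team
The Product team wins overall and in every ticket group — no reversal.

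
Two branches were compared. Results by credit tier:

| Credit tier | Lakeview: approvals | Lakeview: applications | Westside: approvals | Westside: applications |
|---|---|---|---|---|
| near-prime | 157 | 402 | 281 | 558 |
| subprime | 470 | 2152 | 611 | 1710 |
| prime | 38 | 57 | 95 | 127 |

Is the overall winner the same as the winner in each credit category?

Near-prime: Lakeview 157/402 = 39.1%, Westside 281/558 = 50.4% → Westside
Subprime: Lakeview 470/2152 = 21.8%, Westside 611/1710 = 35.7% → Westside
Prime: Lakeview 38/57 = 66.7%, Westside 95/127 = 74.8% → Westside
Overall: Lakeview 665/2611 = 25.5%, Westside 987/2395 = 41.2% → Westside
Westside wins overall and in every credit group — no reversal.

Yes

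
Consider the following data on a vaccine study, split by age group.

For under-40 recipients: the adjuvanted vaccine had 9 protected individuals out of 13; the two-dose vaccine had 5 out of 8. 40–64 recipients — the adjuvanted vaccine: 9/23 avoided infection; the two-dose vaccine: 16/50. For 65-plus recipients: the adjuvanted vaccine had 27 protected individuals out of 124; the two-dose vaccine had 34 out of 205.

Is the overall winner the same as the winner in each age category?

Under-40: the adjuvanted vaccine 9/13 = 69.2%, the two-dose vaccine 5/8 = 62.5% → the adjuvanted vaccine
40–64: the adjuvanted vaccine 9/23 = 39.1%, the two-dose vaccine 16/50 = 32.0% → the adjuvanted vaccine
65-plus: the adjuvanted vaccine 27/124 = 21.8%, the two-dose vaccine 34/205 = 16.6% → the adjuvanted vaccine
Overall: the adjuvanted vaccine 45/160 = 28.1%, the two-dose vaccine 55/263 = 20.9% → the adjuvanted vaccine
The adjuvanted vaccine wins overall and in every age group — no reversal.

Yes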